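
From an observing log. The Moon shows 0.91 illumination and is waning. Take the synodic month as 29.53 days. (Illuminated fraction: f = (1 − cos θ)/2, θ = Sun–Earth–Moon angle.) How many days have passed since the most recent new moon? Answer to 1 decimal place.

17.6 days

From f = (1 − cos θ)/2: cos θ = 1 − 2×0.91 = -0.820; arccos → 145.1°.
Since the Moon is past full (waning), take the reflex angle: θ = 360° − 145.1° = 214.9°.
That fraction of the synodic month is 214.9/360 × 29.53 d ≈ 17.63 d.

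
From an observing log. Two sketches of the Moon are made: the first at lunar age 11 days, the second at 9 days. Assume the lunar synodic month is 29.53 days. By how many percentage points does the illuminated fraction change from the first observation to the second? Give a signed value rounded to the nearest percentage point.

First observation: θ = 360°·11/29.53 = 134.1°, so f = 0.848.
Second observation: θ = 109.7°, f = 0.669.
Δf = 0.669 − 0.848 = -0.179, i.e. -18 pp.

-18 percentage points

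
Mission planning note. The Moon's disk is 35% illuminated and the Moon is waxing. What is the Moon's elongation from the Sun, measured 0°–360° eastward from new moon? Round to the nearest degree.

From f = (1 − cos θ)/2: cos θ = 1 − 2×0.35 = 0.300; arccos → 72.5°.
Before full moon the principal value applies: θ = 72.5°.

73°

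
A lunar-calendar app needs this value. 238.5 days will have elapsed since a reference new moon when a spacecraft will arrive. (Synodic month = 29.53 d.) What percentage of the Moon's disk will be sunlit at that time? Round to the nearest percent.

6%

Reduce mod P: 238.5 − 8×29.53 = 2.26 d into the current lunation.
Phase angle: θ = 360°·(2.26 d)/(29.53 d) = 27.6°.
With cos θ = 0.887, the lit fraction is (1 − 0.887)/2 ≈ 0.057, so 6%.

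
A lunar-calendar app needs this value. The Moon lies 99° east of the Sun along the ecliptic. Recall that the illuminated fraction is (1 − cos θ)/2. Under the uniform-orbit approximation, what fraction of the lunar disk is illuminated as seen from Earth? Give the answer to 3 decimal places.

Half-versine of 99°: (1 − (-0.156))/2 = 0.578.

0.578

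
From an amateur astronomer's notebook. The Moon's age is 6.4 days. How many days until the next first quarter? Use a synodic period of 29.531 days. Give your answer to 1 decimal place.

First quarter occurs at elongation 90°, i.e. at age 29.531 × 90/360 = 7.383 d.
That is 7.383 − 6.4 = 0.983 days ahead.

1.0 days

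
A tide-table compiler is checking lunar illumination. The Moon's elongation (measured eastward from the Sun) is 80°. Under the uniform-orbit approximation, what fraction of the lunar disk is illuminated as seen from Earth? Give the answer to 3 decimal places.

0.413

Half-versine of 80°: (1 − 0.174)/2 = 0.413.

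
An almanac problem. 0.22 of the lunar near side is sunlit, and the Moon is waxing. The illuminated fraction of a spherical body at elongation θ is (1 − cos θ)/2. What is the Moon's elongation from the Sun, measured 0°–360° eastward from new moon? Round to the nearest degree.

Invert f = (1 − cos θ)/2 to get cos θ = 1 − 2(0.22) = 0.560, hence θ₀ = arccos 0.560 = 55.9°.
The Moon is waxing (0°–180°), so θ = 55.9° directly.

56°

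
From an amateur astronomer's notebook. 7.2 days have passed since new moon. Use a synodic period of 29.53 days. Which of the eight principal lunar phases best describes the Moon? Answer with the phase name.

first quarter

At 7.2/29.53 of the cycle, θ ≈ 88° — the first quarter range.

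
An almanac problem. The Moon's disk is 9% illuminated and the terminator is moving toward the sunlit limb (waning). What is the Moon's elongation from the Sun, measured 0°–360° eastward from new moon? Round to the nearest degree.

Invert f = (1 − cos θ)/2 to get cos θ = 1 − 2(0.09) = 0.820, hence θ₀ = arccos 0.820 = 34.9°.
Waning ⇒ past full, so θ = 360° − 34.9° = 325.1°.

325°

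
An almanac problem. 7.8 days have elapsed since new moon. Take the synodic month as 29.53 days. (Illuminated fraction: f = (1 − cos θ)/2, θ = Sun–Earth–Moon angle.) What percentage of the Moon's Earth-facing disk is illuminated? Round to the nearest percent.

54%

The Moon has covered 7.8/29.53 of its cycle, so θ ≈ 360° × 7.8/29.53 = 95.1°.
With cos θ = (-0.089), the lit fraction is (1 − (-0.089))/2 ≈ 0.544, so 54%.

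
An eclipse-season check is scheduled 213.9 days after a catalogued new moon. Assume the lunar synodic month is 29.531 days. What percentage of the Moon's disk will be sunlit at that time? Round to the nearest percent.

48%

213.9 d spans 7 complete synodic months (7 × 29.531 = 206.72 d) plus 7.18 d.
The Moon has covered 7.18/29.531 of its cycle, so θ ≈ 360° × 7.18/29.531 = 87.6°.
Illuminated fraction = (1 − cos 87.6°)/2 = (1 − 0.042)/2 ≈ 0.479, so 48%.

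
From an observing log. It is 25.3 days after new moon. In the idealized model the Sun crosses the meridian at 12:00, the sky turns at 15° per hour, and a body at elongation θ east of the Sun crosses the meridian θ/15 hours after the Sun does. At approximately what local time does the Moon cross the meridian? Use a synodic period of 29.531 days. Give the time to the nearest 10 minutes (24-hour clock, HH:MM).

The Moon has covered 25.3/29.531 of its cycle, so θ ≈ 360° × 25.3/29.531 = 308.4°.
Delay after the Sun = 308.4° / (15°/h) ≈ 20.56 h.
12:00 + 20.561 h ≈ 08:34 → 08:30 to the nearest ten minutes.

08:30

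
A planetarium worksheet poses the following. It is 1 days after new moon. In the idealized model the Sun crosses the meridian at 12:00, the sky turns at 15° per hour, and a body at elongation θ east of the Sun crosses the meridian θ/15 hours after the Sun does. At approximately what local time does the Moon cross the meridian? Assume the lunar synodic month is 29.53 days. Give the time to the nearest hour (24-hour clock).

Elongation θ = 360° × 1/29.53 ≈ 12.2°.
Delay after the Sun = 12.2° / (15°/h) ≈ 0.81 h.
12:00 + 0.81 h ≈ 12:49 → 13:00 to the nearest hour.

13:00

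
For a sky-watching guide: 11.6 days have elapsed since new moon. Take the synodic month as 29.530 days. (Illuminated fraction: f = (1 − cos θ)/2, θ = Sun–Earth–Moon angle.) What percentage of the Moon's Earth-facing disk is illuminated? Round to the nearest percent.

89%

Phase angle: θ = 360°·(11.6 d)/(29.530 d) = 141.4°.
Illuminated fraction = (1 − cos 141.4°)/2 = (1 − (-0.782))/2 ≈ 0.891, so 89%.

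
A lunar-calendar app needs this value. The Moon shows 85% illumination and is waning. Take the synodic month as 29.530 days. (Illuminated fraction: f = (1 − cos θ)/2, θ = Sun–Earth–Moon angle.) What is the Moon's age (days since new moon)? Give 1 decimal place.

cos θ = 1 − 2f = -0.700, giving a principal value of 134.4°.
Waning ⇒ past full, so θ = 360° − 134.4° = 225.6°.
That fraction of the synodic month is 225.6/360 × 29.530 d ≈ 18.50 d.

18.5 days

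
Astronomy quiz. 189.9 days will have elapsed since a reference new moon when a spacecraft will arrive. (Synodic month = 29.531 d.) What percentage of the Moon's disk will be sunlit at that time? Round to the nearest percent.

189.9 d spans 6 complete synodic months (6 × 29.531 = 177.19 d) plus 12.71 d.
The Moon has covered 12.71/29.531 of its cycle, so θ ≈ 360° × 12.71/29.531 = 155.0°.
cos 155.0° = (-0.906), so f = (1 − (-0.906))/2 = 0.953, so 95%.

95%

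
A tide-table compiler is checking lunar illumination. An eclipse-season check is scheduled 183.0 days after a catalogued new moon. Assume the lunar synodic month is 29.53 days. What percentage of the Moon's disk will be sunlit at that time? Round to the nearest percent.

183.0/29.53 = 6.197 lunations, so 6 complete cycles and 5.82 d into the next.
Phase angle: θ = 360°·(5.82 d)/(29.53 d) = 71.0°.
cos 71.0° = 0.326, so f = (1 − 0.326)/2 = 0.337, so 34%.

34%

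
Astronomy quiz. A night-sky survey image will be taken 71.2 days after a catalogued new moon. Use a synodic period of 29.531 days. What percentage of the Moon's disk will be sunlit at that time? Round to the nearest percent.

71.2/29.531 = 2.411 lunations, so 2 complete cycles and 12.14 d into the next.
Phase angle: θ = 360°·(12.14 d)/(29.531 d) = 148.0°.
Illuminated fraction = (1 − cos 148.0°)/2 = (1 − (-0.848))/2 ≈ 0.924, so 92%.

92%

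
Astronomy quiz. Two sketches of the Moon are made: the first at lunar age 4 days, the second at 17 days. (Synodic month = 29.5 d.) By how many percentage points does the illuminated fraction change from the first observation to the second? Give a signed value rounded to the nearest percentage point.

First observation: θ = 360°·4/29.5 = 48.8°, so f = 0.171.
Second observation: θ = 207.5°, f = 0.944.
Δf = 0.944 − 0.171 = +0.773, i.e. +77 pp.

+77 percentage points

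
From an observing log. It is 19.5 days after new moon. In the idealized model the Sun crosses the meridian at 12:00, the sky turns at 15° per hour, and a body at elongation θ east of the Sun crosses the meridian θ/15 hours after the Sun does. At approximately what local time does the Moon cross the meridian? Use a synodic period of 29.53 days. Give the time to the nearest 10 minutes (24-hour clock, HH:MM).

03:50

The Moon has covered 19.5/29.53 of its cycle, so θ ≈ 360° × 19.5/29.53 = 237.7°.
At 15° of sky rotation per hour, 237.7° corresponds to a 15.85 h lag.
12:00 + 15.848 h ≈ 03:51 → 03:50 to the nearest ten minutes.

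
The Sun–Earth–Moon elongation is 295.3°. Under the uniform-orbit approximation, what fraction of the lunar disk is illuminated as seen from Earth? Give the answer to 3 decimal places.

f = (1 − cos 295.3°)/2 = (1 − 0.427)/2 ≈ 0.286.

0.286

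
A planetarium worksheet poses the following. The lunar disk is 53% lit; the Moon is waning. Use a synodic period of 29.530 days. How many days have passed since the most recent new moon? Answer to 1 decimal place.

From f = (1 − cos θ)/2: cos θ = 1 − 2×0.53 = -0.060; arccos → 93.4°.
Waning ⇒ past full, so θ = 360° − 93.4° = 266.6°.
At 360°/29.530 d per day, 266.6° corresponds to 21.87 days.

21.9 days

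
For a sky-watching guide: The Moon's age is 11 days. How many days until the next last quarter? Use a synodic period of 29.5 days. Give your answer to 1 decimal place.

11.1 days

Last quarter occurs at elongation 270°, i.e. at age 29.5 × 270/360 = 22.125 d.
So 11.125 days remain (22.125 − 11).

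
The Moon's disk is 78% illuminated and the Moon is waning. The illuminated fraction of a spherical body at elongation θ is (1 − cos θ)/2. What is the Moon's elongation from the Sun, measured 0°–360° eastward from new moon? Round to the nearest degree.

Invert f = (1 − cos θ)/2 to get cos θ = 1 − 2(0.78) = -0.560, hence θ₀ = arccos -0.560 = 124.1°.
A waning Moon lies in 180°–360°, so θ = 360° − 124.1° = 235.9°.

236°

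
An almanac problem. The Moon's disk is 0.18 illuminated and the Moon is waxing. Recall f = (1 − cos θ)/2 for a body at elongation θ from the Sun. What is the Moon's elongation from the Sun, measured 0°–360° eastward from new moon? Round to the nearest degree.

From f = (1 − cos θ)/2: cos θ = 1 − 2×0.18 = 0.640; arccos → 50.2°.
Before full moon the principal value applies: θ = 50.2°.

50°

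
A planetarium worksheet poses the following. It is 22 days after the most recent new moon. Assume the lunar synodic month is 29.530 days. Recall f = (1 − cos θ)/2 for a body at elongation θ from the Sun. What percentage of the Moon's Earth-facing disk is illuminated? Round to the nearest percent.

Phase angle: θ = 360°·(22 d)/(29.530 d) = 268.2°.
With cos θ = (-0.031), the lit fraction is (1 − (-0.031))/2 ≈ 0.516, so 52%.

52%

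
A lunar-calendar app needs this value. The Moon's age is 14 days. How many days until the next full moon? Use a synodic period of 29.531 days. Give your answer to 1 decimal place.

Full moon occurs at elongation 180°, i.e. at age 29.531 × 180/360 = 14.765 d.
That is 14.765 − 14 = 0.765 days ahead.

0.8 days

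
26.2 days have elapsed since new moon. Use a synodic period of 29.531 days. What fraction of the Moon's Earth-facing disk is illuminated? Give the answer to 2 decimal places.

The Moon has covered 26.2/29.531 of its cycle, so θ ≈ 360° × 26.2/29.531 = 319.4°.
Illuminated fraction = (1 − cos 319.4°)/2 = (1 − 0.759)/2 ≈ 0.120.

0.12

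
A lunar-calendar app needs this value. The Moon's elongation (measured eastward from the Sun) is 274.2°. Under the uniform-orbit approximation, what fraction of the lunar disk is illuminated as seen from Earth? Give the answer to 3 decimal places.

0.463

cos 274.2° = 0.073, so f = (1 − 0.073)/2 = 0.463.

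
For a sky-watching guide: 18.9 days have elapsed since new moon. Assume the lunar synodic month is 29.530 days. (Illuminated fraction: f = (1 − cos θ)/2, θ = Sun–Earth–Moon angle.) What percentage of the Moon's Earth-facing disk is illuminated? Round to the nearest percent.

The Moon has covered 18.9/29.530 of its cycle, so θ ≈ 360° × 18.9/29.530 = 230.4°.
Illuminated fraction = (1 − cos 230.4°)/2 = (1 − (-0.637))/2 ≈ 0.819, so 82%.

82%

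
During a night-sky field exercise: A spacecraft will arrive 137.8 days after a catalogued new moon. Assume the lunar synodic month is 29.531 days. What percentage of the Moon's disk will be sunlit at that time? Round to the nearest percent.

75%

137.8/29.531 = 4.666 lunations, so 4 complete cycles and 19.68 d into the next.
Elongation θ = 360° × 19.68/29.531 ≈ 239.9°.
With cos θ = (-0.502), the lit fraction is (1 − (-0.502))/2 ≈ 0.751, so 75%.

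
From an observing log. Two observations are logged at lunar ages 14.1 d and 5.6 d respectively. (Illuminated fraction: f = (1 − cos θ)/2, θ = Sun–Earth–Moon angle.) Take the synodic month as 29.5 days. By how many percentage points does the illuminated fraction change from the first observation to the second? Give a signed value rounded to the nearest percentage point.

θ₁ = 360° × 14.1/29.5 = 172.1°, f₁ = (1 − cos θ₁)/2 = 0.995.
θ₂ = 360° × 5.6/29.5 = 68.3°, f₂ = (1 − cos θ₂)/2 = 0.315.
Change = f₂ − f₁ = -0.680 → -68 percentage points.

-68 pp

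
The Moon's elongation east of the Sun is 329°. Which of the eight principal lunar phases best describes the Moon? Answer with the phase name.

329° lies in the waning crescent sector of the 8-phase cycle.

waning crescent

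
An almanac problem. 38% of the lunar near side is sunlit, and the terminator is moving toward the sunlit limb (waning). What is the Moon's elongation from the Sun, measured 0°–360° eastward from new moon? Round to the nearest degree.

284°

From f = (1 − cos θ)/2: cos θ = 1 − 2×0.38 = 0.240; arccos → 76.1°.
Waning ⇒ past full, so θ = 360° − 76.1° = 283.9°.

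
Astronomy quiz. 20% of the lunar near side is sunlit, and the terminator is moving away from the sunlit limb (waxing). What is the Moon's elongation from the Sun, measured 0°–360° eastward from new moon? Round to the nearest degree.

Invert f = (1 − cos θ)/2 to get cos θ = 1 − 2(0.20) = 0.600, hence θ₀ = arccos 0.600 = 53.1°.
Before full moon the principal value applies: θ = 53.1°.

53°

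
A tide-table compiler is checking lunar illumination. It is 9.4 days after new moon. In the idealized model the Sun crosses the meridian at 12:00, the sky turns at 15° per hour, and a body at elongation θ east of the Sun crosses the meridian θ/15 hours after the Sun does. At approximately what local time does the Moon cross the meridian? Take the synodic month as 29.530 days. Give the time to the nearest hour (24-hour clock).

The Moon has covered 9.4/29.530 of its cycle, so θ ≈ 360° × 9.4/29.530 = 114.6°.
At 15° of sky rotation per hour, 114.6° corresponds to a 7.64 h lag.
12:00 + 7.64 h ≈ 19:38 → 20:00 to the nearest hour.

20:00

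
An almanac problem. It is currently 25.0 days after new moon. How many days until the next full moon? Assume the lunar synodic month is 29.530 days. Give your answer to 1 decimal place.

Full moon is 0.5 of the way through the cycle: age 0.5 × 29.530 = 14.765 d.
Already past this cycle's full moon; the next is at 14.765 + 29.530 = 44.295 d, so 44.295 − 25.0 = 19.295 days.

19.3 days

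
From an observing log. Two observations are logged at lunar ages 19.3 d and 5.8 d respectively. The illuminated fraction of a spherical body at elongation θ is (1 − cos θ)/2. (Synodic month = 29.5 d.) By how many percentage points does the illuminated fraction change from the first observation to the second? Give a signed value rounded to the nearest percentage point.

First observation: θ = 360°·19.3/29.5 = 235.5°, so f = 0.783.
Second observation: θ = 70.8°, f = 0.335.
Δf = 0.335 − 0.783 = -0.448, i.e. -45 pp.

-45 percentage points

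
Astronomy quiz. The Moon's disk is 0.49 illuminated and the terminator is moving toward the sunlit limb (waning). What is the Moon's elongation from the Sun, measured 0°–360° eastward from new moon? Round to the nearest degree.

271°

From f = (1 − cos θ)/2: cos θ = 1 − 2×0.49 = 0.020; arccos → 88.9°.
Waning ⇒ past full, so θ = 360° − 88.9° = 271.1°.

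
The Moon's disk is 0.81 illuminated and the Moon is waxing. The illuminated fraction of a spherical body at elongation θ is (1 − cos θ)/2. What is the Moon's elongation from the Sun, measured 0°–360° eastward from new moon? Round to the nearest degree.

128°

From f = (1 − cos θ)/2: cos θ = 1 − 2×0.81 = -0.620; arccos → 128.3°.
Waxing ⇒ before full, so θ = 128.3°.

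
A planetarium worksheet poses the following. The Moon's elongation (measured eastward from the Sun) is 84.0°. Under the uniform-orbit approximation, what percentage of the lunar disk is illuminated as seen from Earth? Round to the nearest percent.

cos 84.0° = 0.105, so f = (1 − 0.105)/2 = 0.448, i.e. 45%.

45%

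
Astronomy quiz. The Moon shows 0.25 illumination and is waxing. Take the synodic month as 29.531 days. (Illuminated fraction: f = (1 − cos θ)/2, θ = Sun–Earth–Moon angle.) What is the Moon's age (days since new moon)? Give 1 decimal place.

4.9 days

From f = (1 − cos θ)/2: cos θ = 1 − 2×0.25 = 0.500; arccos → 60.0°.
The Moon is waxing (0°–180°), so θ = 60.0° directly.
That fraction of the synodic month is 60.0/360 × 29.531 d ≈ 4.92 d.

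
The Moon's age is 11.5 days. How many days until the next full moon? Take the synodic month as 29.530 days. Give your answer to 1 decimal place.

3.3 days

Full moon occurs at elongation 180°, i.e. at age 29.530 × 180/360 = 14.765 d.
That is 14.765 − 11.5 = 3.265 days ahead.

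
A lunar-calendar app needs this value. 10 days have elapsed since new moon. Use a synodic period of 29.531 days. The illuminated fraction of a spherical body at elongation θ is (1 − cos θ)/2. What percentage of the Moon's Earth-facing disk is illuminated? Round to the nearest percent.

76%

Phase angle: θ = 360°·(10 d)/(29.531 d) = 121.9°.
cos 121.9° = (-0.529), so f = (1 − (-0.529))/2 = 0.764, so 76%.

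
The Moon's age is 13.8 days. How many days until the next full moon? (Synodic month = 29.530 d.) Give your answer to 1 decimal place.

Full moon is 0.5 of the way through the cycle: age 0.5 × 29.530 = 14.765 d.
That is 14.765 − 13.8 = 0.965 days ahead.

1.0 days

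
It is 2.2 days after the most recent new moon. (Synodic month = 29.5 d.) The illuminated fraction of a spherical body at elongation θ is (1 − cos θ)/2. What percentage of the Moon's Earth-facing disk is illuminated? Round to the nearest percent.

Phase angle: θ = 360°·(2.2 d)/(29.5 d) = 26.8°.
cos 26.8° = 0.892, so f = (1 − 0.892)/2 = 0.054, so 5%.

5%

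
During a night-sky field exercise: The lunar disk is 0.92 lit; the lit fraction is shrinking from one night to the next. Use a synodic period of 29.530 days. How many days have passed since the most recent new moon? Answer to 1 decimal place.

From f = (1 − cos θ)/2: cos θ = 1 − 2×0.92 = -0.840; arccos → 147.1°.
A waning Moon lies in 180°–360°, so θ = 360° − 147.1° = 212.9°.
At 360°/29.530 d per day, 212.9° corresponds to 17.46 days.

17.5 days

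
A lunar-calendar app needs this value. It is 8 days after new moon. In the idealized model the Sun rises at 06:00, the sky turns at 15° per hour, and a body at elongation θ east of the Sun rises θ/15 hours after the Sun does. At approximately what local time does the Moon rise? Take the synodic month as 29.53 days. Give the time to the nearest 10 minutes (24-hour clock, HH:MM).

12:30

The Moon has covered 8/29.53 of its cycle, so θ ≈ 360° × 8/29.53 = 97.5°.
At 15° of sky rotation per hour, 97.5° corresponds to a 6.50 h lag.
06:00 + 6.502 h ≈ 12:30 → 12:30 to the nearest ten minutes.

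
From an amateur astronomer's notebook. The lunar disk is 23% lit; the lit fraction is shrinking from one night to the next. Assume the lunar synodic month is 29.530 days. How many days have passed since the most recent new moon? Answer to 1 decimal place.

24.8 days

From f = (1 − cos θ)/2: cos θ = 1 − 2×0.23 = 0.540; arccos → 57.3°.
Since the Moon is past full (waning), take the reflex angle: θ = 360° − 57.3° = 302.7°.
That fraction of the synodic month is 302.7/360 × 29.530 d ≈ 24.83 d.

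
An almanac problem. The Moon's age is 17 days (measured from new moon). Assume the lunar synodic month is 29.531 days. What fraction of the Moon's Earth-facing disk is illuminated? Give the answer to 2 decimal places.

0.94

Phase angle: θ = 360°·(17 d)/(29.531 d) = 207.2°.
cos 207.2° = (-0.889), so f = (1 − (-0.889))/2 = 0.945.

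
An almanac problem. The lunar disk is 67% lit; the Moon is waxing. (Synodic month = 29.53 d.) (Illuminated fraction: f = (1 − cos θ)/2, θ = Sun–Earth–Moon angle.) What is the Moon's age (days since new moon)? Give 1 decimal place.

9.0 days

cos θ = 1 − 2f = -0.340, giving a principal value of 109.9°.
The Moon is waxing (0°–180°), so θ = 109.9° directly.
That fraction of the synodic month is 109.9/360 × 29.53 d ≈ 9.01 d.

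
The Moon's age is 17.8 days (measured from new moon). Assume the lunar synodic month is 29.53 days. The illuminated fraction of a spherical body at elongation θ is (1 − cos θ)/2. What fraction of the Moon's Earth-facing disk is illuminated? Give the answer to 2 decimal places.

Elongation θ = 360° × 17.8/29.53 ≈ 217.0°.
With cos θ = (-0.799), the lit fraction is (1 − (-0.799))/2 ≈ 0.899.

0.90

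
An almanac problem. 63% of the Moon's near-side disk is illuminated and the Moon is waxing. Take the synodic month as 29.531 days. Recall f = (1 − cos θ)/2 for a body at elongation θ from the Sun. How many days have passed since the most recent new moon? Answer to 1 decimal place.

8.6 days

Invert f = (1 − cos θ)/2 to get cos θ = 1 − 2(0.63) = -0.260, hence θ₀ = arccos -0.260 = 105.1°.
Before full moon the principal value applies: θ = 105.1°.
Age = 29.531 × 105.1°/360° ≈ 8.62 days.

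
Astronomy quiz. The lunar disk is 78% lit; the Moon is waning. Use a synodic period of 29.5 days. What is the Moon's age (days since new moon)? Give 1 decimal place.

Invert f = (1 − cos θ)/2 to get cos θ = 1 − 2(0.78) = -0.560, hence θ₀ = arccos -0.560 = 124.1°.
A waning Moon lies in 180°–360°, so θ = 360° − 124.1° = 235.9°.
At 360°/29.5 d per day, 235.9° corresponds to 19.33 days.

19.3 days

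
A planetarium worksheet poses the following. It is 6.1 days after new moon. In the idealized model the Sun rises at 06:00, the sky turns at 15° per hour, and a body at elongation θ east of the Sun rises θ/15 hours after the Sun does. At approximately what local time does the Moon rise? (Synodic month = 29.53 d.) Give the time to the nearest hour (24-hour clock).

11:00

Phase angle: θ = 360°·(6.1 d)/(29.53 d) = 74.4°.
The Moon trails the Sun by θ/15 = 74.4/15 ≈ 4.96 hours.
06:00 + 4.96 h ≈ 10:57 → 11:00 to the nearest hour.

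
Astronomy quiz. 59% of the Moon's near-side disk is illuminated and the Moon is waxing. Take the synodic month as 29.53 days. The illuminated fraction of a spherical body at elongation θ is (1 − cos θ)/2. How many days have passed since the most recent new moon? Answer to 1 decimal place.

Invert f = (1 − cos θ)/2 to get cos θ = 1 − 2(0.59) = -0.180, hence θ₀ = arccos -0.180 = 100.4°.
Before full moon the principal value applies: θ = 100.4°.
That fraction of the synodic month is 100.4/360 × 29.53 d ≈ 8.23 d.

8.2 days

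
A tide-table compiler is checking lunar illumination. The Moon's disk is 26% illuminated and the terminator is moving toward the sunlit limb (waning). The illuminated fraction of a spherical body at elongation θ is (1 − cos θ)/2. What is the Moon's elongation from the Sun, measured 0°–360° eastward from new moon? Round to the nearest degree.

299°

Invert f = (1 − cos θ)/2 to get cos θ = 1 − 2(0.26) = 0.480, hence θ₀ = arccos 0.480 = 61.3°.
Waning ⇒ past full, so θ = 360° − 61.3° = 298.7°.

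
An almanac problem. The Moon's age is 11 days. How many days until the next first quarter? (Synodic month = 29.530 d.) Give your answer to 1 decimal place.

25.9 days

First quarter occurs at elongation 90°, i.e. at age 29.530 × 90/360 = 7.383 d.
Already past this cycle's first quarter; the next is at 7.383 + 29.530 = 36.913 d, so 36.913 − 11 = 25.913 days.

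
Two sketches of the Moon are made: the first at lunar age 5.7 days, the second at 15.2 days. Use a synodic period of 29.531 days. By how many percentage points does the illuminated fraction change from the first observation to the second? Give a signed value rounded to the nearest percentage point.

First observation: θ = 360°·5.7/29.531 = 69.5°, so f = 0.325.
Second observation: θ = 185.3°, f = 0.998.
Δf = 0.998 − 0.325 = +0.673, i.e. +67 pp.

+67 percentage points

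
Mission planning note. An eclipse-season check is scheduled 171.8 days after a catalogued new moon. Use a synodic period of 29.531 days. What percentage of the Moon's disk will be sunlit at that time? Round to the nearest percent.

171.8 d spans 5 complete synodic months (5 × 29.531 = 147.66 d) plus 24.15 d.
Elongation θ = 360° × 24.15/29.531 ≈ 294.3°.
cos 294.3° = 0.412, so f = (1 − 0.412)/2 = 0.294, so 29%.

29%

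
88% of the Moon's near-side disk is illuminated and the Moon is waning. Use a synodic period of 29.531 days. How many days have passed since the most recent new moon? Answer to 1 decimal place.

18.1 days

Invert f = (1 − cos θ)/2 to get cos θ = 1 − 2(0.88) = -0.760, hence θ₀ = arccos -0.760 = 139.5°.
Since the Moon is past full (waning), take the reflex angle: θ = 360° − 139.5° = 220.5°.
At 360°/29.531 d per day, 220.5° corresponds to 18.09 days.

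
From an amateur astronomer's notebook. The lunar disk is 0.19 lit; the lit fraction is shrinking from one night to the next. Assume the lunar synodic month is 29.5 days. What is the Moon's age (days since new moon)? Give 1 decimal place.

25.3 days

cos θ = 1 − 2f = 0.620, giving a principal value of 51.7°.
A waning Moon lies in 180°–360°, so θ = 360° − 51.7° = 308.3°.
Age = 29.5 × 308.3°/360° ≈ 25.26 days.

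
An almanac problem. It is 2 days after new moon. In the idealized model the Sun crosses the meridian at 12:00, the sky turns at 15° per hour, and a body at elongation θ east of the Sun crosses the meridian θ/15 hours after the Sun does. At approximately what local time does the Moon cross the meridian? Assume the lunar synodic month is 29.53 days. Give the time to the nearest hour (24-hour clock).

Elongation θ = 360° × 2/29.53 ≈ 24.4°.
At 15° of sky rotation per hour, 24.4° corresponds to a 1.63 h lag.
12:00 + 1.63 h ≈ 13:38 → 14:00 to the nearest hour.

14:00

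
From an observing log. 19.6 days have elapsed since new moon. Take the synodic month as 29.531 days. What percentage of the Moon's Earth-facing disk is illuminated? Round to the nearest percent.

76%

Elongation θ = 360° × 19.6/29.531 ≈ 238.9°.
With cos θ = (-0.516), the lit fraction is (1 − (-0.516))/2 ≈ 0.758, so 76%.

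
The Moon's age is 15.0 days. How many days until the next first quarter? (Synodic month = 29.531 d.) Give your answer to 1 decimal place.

First quarter occurs at elongation 90°, i.e. at age 29.531 × 90/360 = 7.383 d.
This lunation's first quarter (7.383 d) has passed, so add one period: 36.914 − 15.0 = 21.914 days.

21.9 days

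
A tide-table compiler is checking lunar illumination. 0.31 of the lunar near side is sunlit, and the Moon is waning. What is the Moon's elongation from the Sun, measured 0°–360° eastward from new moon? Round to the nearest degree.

292°

cos θ = 1 − 2f = 0.380, giving a principal value of 67.7°.
Since the Moon is past full (waning), take the reflex angle: θ = 360° − 67.7° = 292.3°.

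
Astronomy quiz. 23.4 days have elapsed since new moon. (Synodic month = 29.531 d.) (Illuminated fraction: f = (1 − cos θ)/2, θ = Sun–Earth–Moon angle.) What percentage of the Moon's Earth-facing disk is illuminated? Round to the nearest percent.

The Moon has covered 23.4/29.531 of its cycle, so θ ≈ 360° × 23.4/29.531 = 285.3°.
cos 285.3° = 0.263, so f = (1 − 0.263)/2 = 0.368, so 37%.

37%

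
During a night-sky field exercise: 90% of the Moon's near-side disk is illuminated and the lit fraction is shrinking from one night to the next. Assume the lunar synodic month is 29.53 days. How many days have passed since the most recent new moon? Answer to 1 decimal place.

17.8 days

From f = (1 − cos θ)/2: cos θ = 1 − 2×0.90 = -0.800; arccos → 143.1°.
Waning ⇒ past full, so θ = 360° − 143.1° = 216.9°.
At 360°/29.53 d per day, 216.9° corresponds to 17.79 days.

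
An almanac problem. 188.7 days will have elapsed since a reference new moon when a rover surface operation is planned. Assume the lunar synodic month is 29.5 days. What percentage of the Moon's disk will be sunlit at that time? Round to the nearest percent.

90%

188.7/29.5 = 6.397 lunations, so 6 complete cycles and 11.70 d into the next.
The Moon has covered 11.70/29.5 of its cycle, so θ ≈ 360° × 11.70/29.5 = 142.8°.
Illuminated fraction = (1 − cos 142.8°)/2 = (1 − (-0.796))/2 ≈ 0.898, so 90%.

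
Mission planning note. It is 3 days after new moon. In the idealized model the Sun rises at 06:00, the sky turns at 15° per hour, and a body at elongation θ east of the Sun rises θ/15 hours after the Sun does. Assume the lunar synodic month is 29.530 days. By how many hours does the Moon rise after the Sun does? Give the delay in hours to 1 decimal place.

The Moon has covered 3/29.530 of its cycle, so θ ≈ 360° × 3/29.530 = 36.6°.
Delay after the Sun = 36.6° / (15°/h) ≈ 2.44 h.
So the Moon rises 2.44 h after the Sun.

2.4 h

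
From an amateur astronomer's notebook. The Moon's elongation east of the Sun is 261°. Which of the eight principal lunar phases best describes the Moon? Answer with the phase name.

last quarter

261° lies in the last quarter sector of the 8-phase cycle.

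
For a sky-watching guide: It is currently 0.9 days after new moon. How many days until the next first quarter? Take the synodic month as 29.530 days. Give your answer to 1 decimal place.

First quarter is 0.25 of the way through the cycle: age 0.25 × 29.530 = 7.383 d.
That is 7.383 − 0.9 = 6.483 days ahead.

6.5 days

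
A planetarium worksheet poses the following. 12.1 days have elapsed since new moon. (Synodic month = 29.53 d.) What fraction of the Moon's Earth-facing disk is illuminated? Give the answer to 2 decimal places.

Phase angle: θ = 360°·(12.1 d)/(29.53 d) = 147.5°.
cos 147.5° = (-0.843), so f = (1 − (-0.843))/2 = 0.922.

0.92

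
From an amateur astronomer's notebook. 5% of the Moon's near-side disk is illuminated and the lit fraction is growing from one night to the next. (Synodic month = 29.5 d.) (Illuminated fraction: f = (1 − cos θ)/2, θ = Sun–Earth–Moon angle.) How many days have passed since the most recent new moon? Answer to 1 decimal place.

2.1 days

Invert f = (1 − cos θ)/2 to get cos θ = 1 − 2(0.05) = 0.900, hence θ₀ = arccos 0.900 = 25.8°.
Before full moon the principal value applies: θ = 25.8°.
That fraction of the synodic month is 25.8/360 × 29.5 d ≈ 2.12 d.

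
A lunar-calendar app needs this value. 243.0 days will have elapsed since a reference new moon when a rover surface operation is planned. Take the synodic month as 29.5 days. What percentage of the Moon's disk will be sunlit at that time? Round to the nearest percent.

243.0/29.5 = 8.237 lunations, so 8 complete cycles and 7.00 d into the next.
The Moon has covered 7.00/29.5 of its cycle, so θ ≈ 360° × 7.00/29.5 = 85.4°.
cos 85.4° = 0.080, so f = (1 − 0.080)/2 = 0.460, so 46%.

46%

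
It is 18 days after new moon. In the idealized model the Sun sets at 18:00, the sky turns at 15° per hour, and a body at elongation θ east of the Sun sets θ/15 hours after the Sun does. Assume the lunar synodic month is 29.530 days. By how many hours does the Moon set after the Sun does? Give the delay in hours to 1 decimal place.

14.6 h

The Moon has covered 18/29.530 of its cycle, so θ ≈ 360° × 18/29.530 = 219.4°.
The Moon trails the Sun by θ/15 = 219.4/15 ≈ 14.63 hours.
So the Moon sets 14.63 h after the Sun.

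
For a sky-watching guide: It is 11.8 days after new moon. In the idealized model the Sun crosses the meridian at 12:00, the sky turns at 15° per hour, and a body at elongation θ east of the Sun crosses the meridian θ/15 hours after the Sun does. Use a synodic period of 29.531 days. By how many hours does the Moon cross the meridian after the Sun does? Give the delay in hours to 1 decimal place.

Phase angle: θ = 360°·(11.8 d)/(29.531 d) = 143.8°.
The Moon trails the Sun by θ/15 = 143.8/15 ≈ 9.59 hours.
So the Moon crosses the meridian 9.59 h after the Sun.

9.6 h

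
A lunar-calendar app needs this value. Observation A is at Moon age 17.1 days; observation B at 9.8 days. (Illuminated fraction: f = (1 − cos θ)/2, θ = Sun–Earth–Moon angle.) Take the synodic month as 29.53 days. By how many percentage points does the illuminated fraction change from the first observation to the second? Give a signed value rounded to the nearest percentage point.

θ₁ = 360° × 17.1/29.53 = 208.5°, f₁ = (1 − cos θ₁)/2 = 0.940.
θ₂ = 360° × 9.8/29.53 = 119.5°, f₂ = (1 − cos θ₂)/2 = 0.746.
Change = f₂ − f₁ = -0.194 → -19 percentage points.

-19 pp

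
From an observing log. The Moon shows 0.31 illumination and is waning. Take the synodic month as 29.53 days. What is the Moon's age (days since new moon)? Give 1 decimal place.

24.0 days

cos θ = 1 − 2f = 0.380, giving a principal value of 67.7°.
Waning ⇒ past full, so θ = 360° − 67.7° = 292.3°.
At 360°/29.53 d per day, 292.3° corresponds to 23.98 days.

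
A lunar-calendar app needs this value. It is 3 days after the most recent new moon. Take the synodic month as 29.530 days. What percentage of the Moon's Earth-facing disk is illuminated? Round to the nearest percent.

10%

The Moon has covered 3/29.530 of its cycle, so θ ≈ 360° × 3/29.530 = 36.6°.
cos 36.6° = 0.803, so f = (1 − 0.803)/2 = 0.098, so 10%.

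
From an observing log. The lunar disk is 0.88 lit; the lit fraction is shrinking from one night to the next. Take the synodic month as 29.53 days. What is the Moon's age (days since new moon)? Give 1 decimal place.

Invert f = (1 − cos θ)/2 to get cos θ = 1 − 2(0.88) = -0.760, hence θ₀ = arccos -0.760 = 139.5°.
Since the Moon is past full (waning), take the reflex angle: θ = 360° − 139.5° = 220.5°.
That fraction of the synodic month is 220.5/360 × 29.53 d ≈ 18.09 d.

18.1 days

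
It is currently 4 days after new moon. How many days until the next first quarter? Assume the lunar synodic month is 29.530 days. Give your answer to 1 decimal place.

3.4 days

First quarter is 0.25 of the way through the cycle: age 0.25 × 29.530 = 7.383 d.
That is 7.383 − 4 = 3.383 days ahead.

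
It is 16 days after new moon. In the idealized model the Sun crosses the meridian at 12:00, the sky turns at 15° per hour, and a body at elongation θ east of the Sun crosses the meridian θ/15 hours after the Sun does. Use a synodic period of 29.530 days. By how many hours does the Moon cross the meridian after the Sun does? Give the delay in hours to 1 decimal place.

13.0 h

The Moon has covered 16/29.530 of its cycle, so θ ≈ 360° × 16/29.530 = 195.1°.
Delay after the Sun = 195.1° / (15°/h) ≈ 13.00 h.
So the Moon crosses the meridian 13.00 h after the Sun.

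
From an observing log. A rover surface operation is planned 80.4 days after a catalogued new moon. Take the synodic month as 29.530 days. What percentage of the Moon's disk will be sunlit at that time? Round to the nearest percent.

Reduce mod P: 80.4 − 2×29.530 = 21.34 d into the current lunation.
Phase angle: θ = 360°·(21.34 d)/(29.530 d) = 260.2°.
cos 260.2° = (-0.171), so f = (1 − (-0.171))/2 = 0.585, so 59%.

59%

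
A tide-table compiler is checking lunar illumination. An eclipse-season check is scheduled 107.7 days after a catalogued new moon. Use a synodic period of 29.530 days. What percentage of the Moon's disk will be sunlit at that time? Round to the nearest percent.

80%

107.7/29.530 = 3.647 lunations, so 3 complete cycles and 19.11 d into the next.
Phase angle: θ = 360°·(19.11 d)/(29.530 d) = 233.0°.
Illuminated fraction = (1 − cos 233.0°)/2 = (1 − (-0.602))/2 ≈ 0.801, so 80%.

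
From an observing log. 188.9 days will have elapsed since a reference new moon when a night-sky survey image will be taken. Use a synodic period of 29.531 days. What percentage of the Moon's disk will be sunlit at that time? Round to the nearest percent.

90%

188.9/29.531 = 6.397 lunations, so 6 complete cycles and 11.71 d into the next.
Phase angle: θ = 360°·(11.71 d)/(29.531 d) = 142.8°.
cos 142.8° = (-0.797), so f = (1 − (-0.797))/2 = 0.898, so 90%.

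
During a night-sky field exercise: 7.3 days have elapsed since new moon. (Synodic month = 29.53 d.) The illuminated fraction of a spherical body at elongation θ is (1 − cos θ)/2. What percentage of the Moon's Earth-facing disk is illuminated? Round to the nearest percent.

Phase angle: θ = 360°·(7.3 d)/(29.53 d) = 89.0°.
With cos θ = 0.018, the lit fraction is (1 − 0.018)/2 ≈ 0.491, so 49%.

49%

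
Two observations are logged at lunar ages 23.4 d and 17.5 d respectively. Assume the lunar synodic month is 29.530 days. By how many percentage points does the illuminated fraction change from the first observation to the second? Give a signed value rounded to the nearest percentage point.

+55 percentage points

θ₁ = 360° × 23.4/29.530 = 285.3°, f₁ = (1 − cos θ₁)/2 = 0.368.
θ₂ = 360° × 17.5/29.530 = 213.3°, f₂ = (1 − cos θ₂)/2 = 0.918.
Change = f₂ − f₁ = +0.549 → +55 percentage points.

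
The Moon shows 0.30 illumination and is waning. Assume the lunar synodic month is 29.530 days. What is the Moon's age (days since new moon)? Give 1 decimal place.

24.1 days

Invert f = (1 − cos θ)/2 to get cos θ = 1 − 2(0.30) = 0.400, hence θ₀ = arccos 0.400 = 66.4°.
A waning Moon lies in 180°–360°, so θ = 360° − 66.4° = 293.6°.
At 360°/29.530 d per day, 293.6° corresponds to 24.08 days.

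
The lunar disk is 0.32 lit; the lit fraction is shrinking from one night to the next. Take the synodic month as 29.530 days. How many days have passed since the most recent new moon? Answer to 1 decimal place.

23.9 days

cos θ = 1 − 2f = 0.360, giving a principal value of 68.9°.
Since the Moon is past full (waning), take the reflex angle: θ = 360° − 68.9° = 291.1°.
Age = 29.530 × 291.1°/360° ≈ 23.88 days.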